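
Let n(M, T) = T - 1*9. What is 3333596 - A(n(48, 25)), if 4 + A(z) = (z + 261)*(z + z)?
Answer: 3324736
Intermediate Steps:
n(M, T) = -9 + T (n(M, T) = T - 9 = -9 + T)
A(z) = -4 + 2*z*(261 + z) (A(z) = -4 + (z + 261)*(z + z) = -4 + (261 + z)*(2*z) = -4 + 2*z*(261 + z))
3333596 - A(n(48, 25)) = 3333596 - (-4 + 2*(-9 + 25)² + 522*(-9 + 25)) = 3333596 - (-4 + 2*16² + 522*16) = 3333596 - (-4 + 2*256 + 8352) = 3333596 - (-4 + 512 + 8352) = 3333596 - 1*8860 = 3333596 - 8860 = 3324736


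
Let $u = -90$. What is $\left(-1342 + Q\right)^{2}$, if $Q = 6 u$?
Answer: $3541924$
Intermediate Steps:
$Q = -540$ ($Q = 6 \left(-90\right) = -540$)
$\left(-1342 + Q\right)^{2} = \left(-1342 - 540\right)^{2} = \left(-1882\right)^{2} = 3541924$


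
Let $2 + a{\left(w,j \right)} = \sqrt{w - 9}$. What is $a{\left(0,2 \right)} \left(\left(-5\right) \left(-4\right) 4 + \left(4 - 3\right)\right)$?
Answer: $-162 + 243 i \approx -162.0 + 243.0 i$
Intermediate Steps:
$a{\left(w,j \right)} = -2 + \sqrt{-9 + w}$ ($a{\left(w,j \right)} = -2 + \sqrt{w - 9} = -2 + \sqrt{-9 + w}$)
$a{\left(0,2 \right)} \left(\left(-5\right) \left(-4\right) 4 + \left(4 - 3\right)\right) = \left(-2 + \sqrt{-9 + 0}\right) \left(\left(-5\right) \left(-4\right) 4 + \left(4 - 3\right)\right) = \left(-2 + \sqrt{-9}\right) \left(20 \cdot 4 + \left(4 - 3\right)\right) = \left(-2 + 3 i\right) \left(80 + 1\right) = \left(-2 + 3 i\right) 81 = -162 + 243 i$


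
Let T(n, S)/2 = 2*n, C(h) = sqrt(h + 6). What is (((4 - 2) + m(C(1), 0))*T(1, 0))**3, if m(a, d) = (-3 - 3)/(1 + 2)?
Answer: 0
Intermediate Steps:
C(h) = sqrt(6 + h)
T(n, S) = 4*n (T(n, S) = 2*(2*n) = 4*n)
m(a, d) = -2 (m(a, d) = -6/3 = -6*1/3 = -2)
(((4 - 2) + m(C(1), 0))*T(1, 0))**3 = (((4 - 2) - 2)*(4*1))**3 = ((2 - 2)*4)**3 = (0*4)**3 = 0**3 = 0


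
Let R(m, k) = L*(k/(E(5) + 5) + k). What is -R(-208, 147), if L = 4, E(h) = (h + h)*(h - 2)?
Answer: -3024/5 ≈ -604.80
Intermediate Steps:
E(h) = 2*h*(-2 + h) (E(h) = (2*h)*(-2 + h) = 2*h*(-2 + h))
R(m, k) = 144*k/35 (R(m, k) = 4*(k/(2*5*(-2 + 5) + 5) + k) = 4*(k/(2*5*3 + 5) + k) = 4*(k/(30 + 5) + k) = 4*(k/35 + k) = 4*(36*k/35) = 144*k/35)
-R(-208, 147) = -144*147/35 = -1*3024/5 = -3024/5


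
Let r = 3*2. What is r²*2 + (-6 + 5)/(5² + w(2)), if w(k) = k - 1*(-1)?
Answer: 2015/28 ≈ 71.964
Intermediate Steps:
r = 6
w(k) = 1 + k (w(k) = k + 1 = 1 + k)
r²*2 + (-6 + 5)/(5² + w(2)) = 6²*2 + (-6 + 5)/(5² + (1 + 2)) = 36*2 - 1/(25 + 3) = 72 - 1/28 = 2015/28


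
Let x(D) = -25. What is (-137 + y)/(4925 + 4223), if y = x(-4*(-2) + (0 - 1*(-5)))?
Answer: -81/4574 ≈ -0.017709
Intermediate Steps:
y = -25
(-137 + y)/(4925 + 4223) = (-137 - 25)/(4925 + 4223) = -162/9148 = -162*1/9148 = -81/4574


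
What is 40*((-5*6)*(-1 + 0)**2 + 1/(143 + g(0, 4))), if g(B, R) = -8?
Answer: -32392/27 ≈ -1199.7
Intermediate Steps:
40*((-5*6)*(-1 + 0)**2 + 1/(143 + g(0, 4))) = 40*((-5*6)*(-1 + 0)**2 + 1/(143 - 8)) = 40*(-30*(-1)**2 + 1/135) = 40*(-30*1 + 1/135) = 40*(-30 + 1/135) = 40*(-4049/135) = -32392/27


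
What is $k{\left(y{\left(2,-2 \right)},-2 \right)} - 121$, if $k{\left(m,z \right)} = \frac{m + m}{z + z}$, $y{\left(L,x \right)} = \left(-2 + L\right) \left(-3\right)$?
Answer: $-121$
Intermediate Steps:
$y{\left(L,x \right)} = 6 - 3 L$
$k{\left(m,z \right)} = \frac{m}{z}$ ($k{\left(m,z \right)} = \frac{2 m}{2 z} = 2 m \frac{1}{2 z} = \frac{m}{z}$)
$k{\left(y{\left(2,-2 \right)},-2 \right)} - 121 = \frac{6 - 6}{-2} - 121 = \left(6 - 6\right) \left(- \frac{1}{2}\right) - 121 = 0 \left(- \frac{1}{2}\right) - 121 = 0 - 121 = -121$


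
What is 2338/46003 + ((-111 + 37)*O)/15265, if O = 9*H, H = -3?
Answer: 127603564/702235795 ≈ 0.18171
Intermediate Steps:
O = -27 (O = 9*(-3) = -27)
2338/46003 + ((-111 + 37)*O)/15265 = 2338/46003 + ((-111 + 37)*(-27))/15265 = 2338*(1/46003) - 74*(-27)*(1/15265) = 2338/46003 + 1998*(1/15265) = 2338/46003 + 1998/15265 = 127603564/702235795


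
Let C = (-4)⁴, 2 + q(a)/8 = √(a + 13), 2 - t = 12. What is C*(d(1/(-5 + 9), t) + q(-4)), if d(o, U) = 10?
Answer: 4608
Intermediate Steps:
t = -10 (t = 2 - 1*12 = 2 - 12 = -10)
q(a) = -16 + 8*√(13 + a) (q(a) = -16 + 8*√(a + 13) = -16 + 8*√(13 + a))
C = 256
C*(d(1/(-5 + 9), t) + q(-4)) = 256*(10 + (-16 + 8*√(13 - 4))) = 256*(10 + (-16 + 8*√9)) = 256*(10 + (-16 + 8*3)) = 256*(10 + (-16 + 24)) = 256*(10 + 8) = 256*18 = 4608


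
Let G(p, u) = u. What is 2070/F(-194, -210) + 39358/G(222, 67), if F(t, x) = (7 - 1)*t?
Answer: 7612337/12998 ≈ 585.65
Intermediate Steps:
F(t, x) = 6*t
2070/F(-194, -210) + 39358/G(222, 67) = 2070/((6*(-194))) + 39358/67 = 2070/(-1164) + 39358*(1/67) = 2070*(-1/1164) + 39358/67 = -345/194 + 39358/67 = 7612337/12998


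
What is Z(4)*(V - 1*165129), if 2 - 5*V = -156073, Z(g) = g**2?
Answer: -2142624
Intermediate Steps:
V = 31215 (V = 2/5 - 1/5*(-156073) = 2/5 + 156073/5 = 31215)
Z(4)*(V - 1*165129) = 4**2*(31215 - 1*165129) = 16*(31215 - 165129) = 16*(-133914) = -2142624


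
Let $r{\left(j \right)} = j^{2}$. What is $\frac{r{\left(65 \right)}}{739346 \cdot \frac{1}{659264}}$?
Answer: $\frac{1392695200}{369673} \approx 3767.4$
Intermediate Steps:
$\frac{r{\left(65 \right)}}{739346 \cdot \frac{1}{659264}} = \frac{65^{2}}{739346 \cdot \frac{1}{659264}} = \frac{4225}{739346 \cdot \frac{1}{659264}} = \frac{4225}{\frac{369673}{329632}} = 4225 \cdot \frac{329632}{369673} = \frac{1392695200}{369673}$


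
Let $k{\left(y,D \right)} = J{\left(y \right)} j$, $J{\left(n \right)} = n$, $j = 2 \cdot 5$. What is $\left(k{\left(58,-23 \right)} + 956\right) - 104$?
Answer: $1432$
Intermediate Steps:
$j = 10$
$k{\left(y,D \right)} = 10 y$ ($k{\left(y,D \right)} = y 10 = 10 y$)
$\left(k{\left(58,-23 \right)} + 956\right) - 104 = \left(10 \cdot 58 + 956\right) - 104 = \left(580 + 956\right) - 104 = 1536 - 104 = 1432$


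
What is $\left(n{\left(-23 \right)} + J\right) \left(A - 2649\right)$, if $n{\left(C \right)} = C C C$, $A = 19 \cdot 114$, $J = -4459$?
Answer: $8030358$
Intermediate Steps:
$A = 2166$
$n{\left(C \right)} = C^{3}$ ($n{\left(C \right)} = C^{2} C = C^{3}$)
$\left(n{\left(-23 \right)} + J\right) \left(A - 2649\right) = \left(\left(-23\right)^{3} - 4459\right) \left(2166 - 2649\right) = \left(-12167 - 4459\right) \left(-483\right) = \left(-16626\right) \left(-483\right) = 8030358$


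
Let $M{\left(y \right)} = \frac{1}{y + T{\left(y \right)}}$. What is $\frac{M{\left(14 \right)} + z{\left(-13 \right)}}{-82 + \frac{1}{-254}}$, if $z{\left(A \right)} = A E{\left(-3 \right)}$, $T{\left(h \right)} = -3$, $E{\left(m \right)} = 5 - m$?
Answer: $\frac{96774}{76373} \approx 1.2671$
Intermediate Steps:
$z{\left(A \right)} = 8 A$ ($z{\left(A \right)} = A \left(5 - -3\right) = A \left(5 + 3\right) = A 8 = 8 A$)
$M{\left(y \right)} = \frac{1}{-3 + y}$ ($M{\left(y \right)} = \frac{1}{y - 3} = \frac{1}{-3 + y}$)
$\frac{M{\left(14 \right)} + z{\left(-13 \right)}}{-82 + \frac{1}{-254}} = \frac{\frac{1}{-3 + 14} + 8 \left(-13\right)}{-82 + \frac{1}{-254}} = \frac{\frac{1}{11} - 104}{-82 - \frac{1}{254}} = \frac{\frac{1}{11} - 104}{- \frac{20829}{254}} = \left(- \frac{1143}{11}\right) \left(- \frac{254}{20829}\right) = \frac{96774}{76373}$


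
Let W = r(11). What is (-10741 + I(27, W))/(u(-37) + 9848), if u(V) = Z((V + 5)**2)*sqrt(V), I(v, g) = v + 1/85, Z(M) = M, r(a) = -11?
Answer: -1121058159/1442666920 + 14571024*I*sqrt(37)/180333365 ≈ -0.77707 + 0.49149*I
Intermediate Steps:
W = -11
I(v, g) = 1/85 + v (I(v, g) = v + 1/85 = 1/85 + v)
u(V) = sqrt(V)*(5 + V)**2 (u(V) = (V + 5)**2*sqrt(V) = (5 + V)**2*sqrt(V) = sqrt(V)*(5 + V)**2)
(-10741 + I(27, W))/(u(-37) + 9848) = (-10741 + (1/85 + 27))/(sqrt(-37)*(5 - 37)**2 + 9848) = (-10741 + 2296/85)/((I*sqrt(37))*(-32)**2 + 9848) = -910689/(85*((I*sqrt(37))*1024 + 9848)) = -910689/(85*(1024*I*sqrt(37) + 9848)) = -910689/(85*(9848 + 1024*I*sqrt(37)))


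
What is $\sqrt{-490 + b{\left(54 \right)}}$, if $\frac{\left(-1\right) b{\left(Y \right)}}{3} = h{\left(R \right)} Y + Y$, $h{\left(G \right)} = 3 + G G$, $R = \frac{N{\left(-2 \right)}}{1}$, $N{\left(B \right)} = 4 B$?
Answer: $i \sqrt{11506} \approx 107.27 i$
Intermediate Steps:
$R = -8$ ($R = \frac{4 \left(-2\right)}{1} = \left(-8\right) 1 = -8$)
$h{\left(G \right)} = 3 + G^{2}$
$b{\left(Y \right)} = - 204 Y$ ($b{\left(Y \right)} = - 3 \left(\left(3 + \left(-8\right)^{2}\right) Y + Y\right) = - 3 \left(\left(3 + 64\right) Y + Y\right) = - 3 \left(67 Y + Y\right) = - 3 \cdot 68 Y = - 204 Y$)
$\sqrt{-490 + b{\left(54 \right)}} = \sqrt{-490 - 11016} = \sqrt{-11506} = i \sqrt{11506}$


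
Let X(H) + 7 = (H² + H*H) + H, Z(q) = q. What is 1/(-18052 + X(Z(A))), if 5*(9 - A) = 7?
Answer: -25/448397 ≈ -5.5754e-5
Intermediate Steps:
A = 38/5 (A = 9 - ⅕*7 = 9 - 7/5 = 38/5 ≈ 7.6000)
X(H) = -7 + H + 2*H² (X(H) = -7 + ((H² + H*H) + H) = -7 + ((H² + H²) + H) = -7 + (2*H² + H) = -7 + (H + 2*H²) = -7 + H + 2*H²)
1/(-18052 + X(Z(A))) = 1/(-18052 + (-7 + 38/5 + 2*(38/5)²)) = 1/(-18052 + (-7 + 38/5 + 2*(1444/25))) = 1/(-18052 + (-7 + 38/5 + 2888/25)) = 1/(-18052 + 2903/25) = 1/(-448397/25) = -25/448397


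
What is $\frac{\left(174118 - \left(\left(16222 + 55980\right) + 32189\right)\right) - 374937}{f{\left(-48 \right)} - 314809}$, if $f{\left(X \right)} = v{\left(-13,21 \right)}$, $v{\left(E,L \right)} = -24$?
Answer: $\frac{305210}{314833} \approx 0.96943$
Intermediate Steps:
$f{\left(X \right)} = -24$
$\frac{\left(174118 - \left(\left(16222 + 55980\right) + 32189\right)\right) - 374937}{f{\left(-48 \right)} - 314809} = \frac{\left(174118 - \left(\left(16222 + 55980\right) + 32189\right)\right) - 374937}{-24 - 314809} = \frac{\left(174118 - \left(72202 + 32189\right)\right) - 374937}{-314833} = \left(\left(174118 - 104391\right) - 374937\right) \left(- \frac{1}{314833}\right) = \left(69727 - 374937\right) \left(- \frac{1}{314833}\right) = \left(-305210\right) \left(- \frac{1}{314833}\right) = \frac{305210}{314833}$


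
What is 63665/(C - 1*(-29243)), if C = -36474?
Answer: -9095/1033 ≈ -8.8045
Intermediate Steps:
63665/(C - 1*(-29243)) = 63665/(-36474 - 1*(-29243)) = 63665/(-36474 + 29243) = 63665/(-7231) = 63665*(-1/7231) = -9095/1033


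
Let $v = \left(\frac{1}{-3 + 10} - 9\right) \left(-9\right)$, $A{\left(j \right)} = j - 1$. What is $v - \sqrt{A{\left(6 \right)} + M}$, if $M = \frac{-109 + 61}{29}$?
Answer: $\frac{558}{7} - \frac{\sqrt{2813}}{29} \approx 77.885$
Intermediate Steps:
$A{\left(j \right)} = -1 + j$ ($A{\left(j \right)} = j - 1 = -1 + j$)
$M = - \frac{48}{29}$ ($M = \left(-48\right) \frac{1}{29} = - \frac{48}{29} \approx -1.6552$)
$v = \frac{558}{7}$ ($v = \left(\frac{1}{7} - 9\right) \left(-9\right) = \left(- \frac{62}{7}\right) \left(-9\right) = \frac{558}{7} \approx 79.714$)
$v - \sqrt{A{\left(6 \right)} + M} = \frac{558}{7} - \sqrt{\left(-1 + 6\right) - \frac{48}{29}} = \frac{558}{7} - \sqrt{5 - \frac{48}{29}} = \frac{558}{7} - \sqrt{\frac{97}{29}} = \frac{558}{7} - \frac{\sqrt{2813}}{29}$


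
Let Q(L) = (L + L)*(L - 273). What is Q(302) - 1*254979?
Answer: -237463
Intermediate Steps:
Q(L) = 2*L*(-273 + L) (Q(L) = (2*L)*(-273 + L) = 2*L*(-273 + L))
Q(302) - 1*254979 = 2*302*(-273 + 302) - 1*254979 = 2*302*29 - 254979 = 17516 - 254979 = -237463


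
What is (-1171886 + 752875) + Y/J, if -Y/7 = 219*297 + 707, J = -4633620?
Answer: -194153728957/463362 ≈ -4.1901e+5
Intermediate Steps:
Y = -460250 (Y = -7*(219*297 + 707) = -7*(65043 + 707) = -7*65750 = -460250)
(-1171886 + 752875) + Y/J = (-1171886 + 752875) - 460250/(-4633620) = -419011 - 460250*(-1/4633620) = -419011 + 46025/463362 = -194153728957/463362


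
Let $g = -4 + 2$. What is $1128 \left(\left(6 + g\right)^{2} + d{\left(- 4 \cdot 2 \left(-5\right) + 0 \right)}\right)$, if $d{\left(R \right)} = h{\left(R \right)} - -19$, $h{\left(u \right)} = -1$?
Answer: $38352$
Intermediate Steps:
$g = -2$
$d{\left(R \right)} = 18$ ($d{\left(R \right)} = -1 - -19 = -1 + 19 = 18$)
$1128 \left(\left(6 + g\right)^{2} + d{\left(- 4 \cdot 2 \left(-5\right) + 0 \right)}\right) = 1128 \left(\left(6 - 2\right)^{2} + 18\right) = 1128 \left(4^{2} + 18\right) = 1128 \left(16 + 18\right) = 1128 \cdot 34 = 38352$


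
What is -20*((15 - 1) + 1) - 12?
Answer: -312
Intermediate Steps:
-20*((15 - 1) + 1) - 12 = -20*(14 + 1) - 12 = -20*15 - 12 = -300 - 12 = -312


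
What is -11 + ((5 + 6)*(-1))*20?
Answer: -231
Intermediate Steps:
-11 + ((5 + 6)*(-1))*20 = -11 + (11*(-1))*20 = -11 - 11*20 = -11 - 220 = -231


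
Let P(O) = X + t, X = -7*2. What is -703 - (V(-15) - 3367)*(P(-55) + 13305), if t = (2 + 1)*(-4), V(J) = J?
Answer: 44908875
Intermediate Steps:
X = -14
t = -12 (t = 3*(-4) = -12)
P(O) = -26 (P(O) = -14 - 12 = -26)
-703 - (V(-15) - 3367)*(P(-55) + 13305) = -703 - (-15 - 3367)*(-26 + 13305) = -703 - (-3382)*13279 = -703 - 1*(-44909578) = -703 + 44909578 = 44908875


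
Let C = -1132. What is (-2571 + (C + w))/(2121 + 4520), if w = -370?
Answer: -4073/6641 ≈ -0.61331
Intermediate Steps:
(-2571 + (C + w))/(2121 + 4520) = (-2571 + (-1132 - 370))/(2121 + 4520) = (-2571 - 1502)/6641 = -4073*1/6641 = -4073/6641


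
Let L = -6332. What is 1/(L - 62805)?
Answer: -1/69137 ≈ -1.4464e-5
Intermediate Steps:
1/(L - 62805) = 1/(-6332 - 62805) = 1/(-69137) = -1/69137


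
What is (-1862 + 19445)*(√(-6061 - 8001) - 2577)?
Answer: -45311391 + 17583*I*√14062 ≈ -4.5311e+7 + 2.0851e+6*I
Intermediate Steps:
(-1862 + 19445)*(√(-6061 - 8001) - 2577) = 17583*(√(-14062) - 2577) = 17583*(I*√14062 - 2577) = 17583*(-2577 + I*√14062) = -45311391 + 17583*I*√14062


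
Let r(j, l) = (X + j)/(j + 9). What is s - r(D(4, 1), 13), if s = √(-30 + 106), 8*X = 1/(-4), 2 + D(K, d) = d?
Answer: 33/256 + 2*√19 ≈ 8.8467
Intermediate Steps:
D(K, d) = -2 + d
X = -1/32 (X = (⅛)/(-4) = (⅛)*(-¼) = -1/32 ≈ -0.031250)
s = 2*√19 (s = √76 = 2*√19 ≈ 8.7178)
r(j, l) = (-1/32 + j)/(9 + j) (r(j, l) = (-1/32 + j)/(j + 9) = (-1/32 + j)/(9 + j))
s - r(D(4, 1), 13) = 2*√19 - (-1/32 + (-2 + 1))/(9 + (-2 + 1)) = 2*√19 - (-1/32 - 1)/(9 - 1) = 2*√19 - (-33)/(8*32) = 2*√19 - 1*(-33/256) = 2*√19 + 33/256 = 33/256 + 2*√19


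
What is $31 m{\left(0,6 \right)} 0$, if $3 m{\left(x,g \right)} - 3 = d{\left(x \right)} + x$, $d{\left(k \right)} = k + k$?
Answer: $0$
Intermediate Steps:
$d{\left(k \right)} = 2 k$
$m{\left(x,g \right)} = 1 + x$ ($m{\left(x,g \right)} = 1 + \frac{2 x + x}{3} = 1 + \frac{3 x}{3} = 1 + x$)
$31 m{\left(0,6 \right)} 0 = 31 \left(1 + 0\right) 0 = 31 \cdot 1 \cdot 0 = 31 \cdot 0 = 0$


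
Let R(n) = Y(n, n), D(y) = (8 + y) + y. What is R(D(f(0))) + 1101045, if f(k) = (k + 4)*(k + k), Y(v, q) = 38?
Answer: 1101083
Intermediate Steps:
f(k) = 2*k*(4 + k) (f(k) = (4 + k)*(2*k) = 2*k*(4 + k))
D(y) = 8 + 2*y
R(n) = 38
R(D(f(0))) + 1101045 = 38 + 1101045 = 1101083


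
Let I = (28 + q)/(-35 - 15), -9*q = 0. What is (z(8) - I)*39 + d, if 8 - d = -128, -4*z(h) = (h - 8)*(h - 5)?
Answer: 3946/25 ≈ 157.84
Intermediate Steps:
q = 0 (q = -⅑*0 = 0)
z(h) = -(-8 + h)*(-5 + h)/4 (z(h) = -(h - 8)*(h - 5)/4 = -(-8 + h)*(-5 + h)/4)
d = 136 (d = 8 - 1*(-128) = 8 + 128 = 136)
I = -14/25 (I = (28 + 0)/(-35 - 15) = 28/(-50) = 28*(-1/50) = -14/25 ≈ -0.56000)
(z(8) - I)*39 + d = ((-10 - ¼*8² + (13/4)*8) - 1*(-14/25))*39 + 136 = ((-10 - ¼*64 + 26) + 14/25)*39 + 136 = ((-10 - 16 + 26) + 14/25)*39 + 136 = (0 + 14/25)*39 + 136 = (14/25)*39 + 136 = 546/25 + 136 = 3946/25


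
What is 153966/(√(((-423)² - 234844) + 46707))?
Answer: -76983*I*√2302/2302 ≈ -1604.5*I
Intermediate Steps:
153966/(√(((-423)² - 234844) + 46707)) = 153966/(√((178929 - 234844) + 46707)) = 153966/(√(-55915 + 46707)) = 153966/(√(-9208)) = 153966/((2*I*√2302)) = 153966*(-I*√2302/4604) = -76983*I*√2302/2302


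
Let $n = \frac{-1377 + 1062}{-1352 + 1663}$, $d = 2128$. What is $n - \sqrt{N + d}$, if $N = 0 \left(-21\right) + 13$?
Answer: $- \frac{315}{311} - \sqrt{2141} \approx -47.284$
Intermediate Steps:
$N = 13$ ($N = 0 + 13 = 13$)
$n = - \frac{315}{311} \approx -1.0129$
$n - \sqrt{N + d} = - \frac{315}{311} - \sqrt{13 + 2128} = - \frac{315}{311} - \sqrt{2141}$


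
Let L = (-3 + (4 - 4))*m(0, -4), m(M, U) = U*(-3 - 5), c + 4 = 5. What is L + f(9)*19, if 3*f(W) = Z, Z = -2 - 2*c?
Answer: -364/3 ≈ -121.33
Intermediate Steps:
c = 1 (c = -4 + 5 = 1)
m(M, U) = -8*U (m(M, U) = U*(-8) = -8*U)
Z = -4 (Z = -2 - 2*1 = -2 - 2 = -4)
f(W) = -4/3 (f(W) = (⅓)*(-4) = -4/3)
L = -96 (L = (-3 + (4 - 4))*(-8*(-4)) = (-3 + 0)*32 = -3*32 = -96)
L + f(9)*19 = -96 - 4/3*19 = -96 - 76/3 = -364/3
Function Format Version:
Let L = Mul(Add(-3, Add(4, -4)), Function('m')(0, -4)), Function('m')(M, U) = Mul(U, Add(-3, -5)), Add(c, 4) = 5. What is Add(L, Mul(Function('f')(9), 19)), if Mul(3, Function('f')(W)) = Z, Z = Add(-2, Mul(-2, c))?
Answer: Rational(-364, 3) ≈ -121.33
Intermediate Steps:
c = 1 (c = Add(-4, 5) = 1)
Function('m')(M, U) = Mul(-8, U) (Function('m')(M, U) = Mul(U, -8) = Mul(-8, U))
Z = -4 (Z = Add(-2, Mul(-2, 1)) = Add(-2, -2) = -4)
Function('f')(W) = Rational(-4, 3) (Function('f')(W) = Mul(Rational(1, 3), -4) = Rational(-4, 3))
L = -96 (L = Mul(Add(-3, Add(4, -4)), Mul(-8, -4)) = Mul(Add(-3, 0), 32) = Mul(-3, 32) = -96)
Add(L, Mul(Function('f')(9), 19)) = Add(-96, Mul(Rational(-4, 3), 19)) = Add(-96, Rational(-76, 3)) = Rational(-364, 3)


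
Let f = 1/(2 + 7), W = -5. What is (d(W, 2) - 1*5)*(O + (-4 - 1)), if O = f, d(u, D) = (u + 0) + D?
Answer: 352/9 ≈ 39.111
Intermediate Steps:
f = ⅑ (f = 1/9 = ⅑ ≈ 0.11111)
d(u, D) = D + u (d(u, D) = u + D = D + u)
O = ⅑ ≈ 0.11111
(d(W, 2) - 1*5)*(O + (-4 - 1)) = ((2 - 5) - 1*5)*(⅑ + (-4 - 1)) = (-3 - 5)*(⅑ - 5) = -8*(-44/9) = 352/9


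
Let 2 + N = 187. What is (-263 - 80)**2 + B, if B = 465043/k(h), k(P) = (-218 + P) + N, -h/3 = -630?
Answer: 218939236/1857 ≈ 1.1790e+5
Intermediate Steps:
h = 1890 (h = -3*(-630) = 1890)
N = 185 (N = -2 + 187 = 185)
k(P) = -33 + P (k(P) = (-218 + P) + 185 = -33 + P)
B = 465043/1857 (B = 465043/(-33 + 1890) = 465043/1857 ≈ 250.43)
(-263 - 80)**2 + B = (-263 - 80)**2 + 465043/1857 = (-343)**2 + 465043/1857 = 117649 + 465043/1857 = 218939236/1857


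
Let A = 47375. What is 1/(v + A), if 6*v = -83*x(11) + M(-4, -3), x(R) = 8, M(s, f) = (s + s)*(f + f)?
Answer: 3/141817 ≈ 2.1154e-5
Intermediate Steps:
M(s, f) = 4*f*s (M(s, f) = (2*s)*(2*f) = 4*f*s)
v = -308/3 (v = (-83*8 + 4*(-3)*(-4))/6 = (-664 + 48)/6 = (1/6)*(-616) = -308/3 ≈ -102.67)
1/(v + A) = 1/(-308/3 + 47375) = 1/(141817/3) = 3/141817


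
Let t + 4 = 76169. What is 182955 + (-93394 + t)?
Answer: 165726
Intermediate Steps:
t = 76165 (t = -4 + 76169 = 76165)
182955 + (-93394 + t) = 182955 + (-93394 + 76165) = 182955 - 17229 = 165726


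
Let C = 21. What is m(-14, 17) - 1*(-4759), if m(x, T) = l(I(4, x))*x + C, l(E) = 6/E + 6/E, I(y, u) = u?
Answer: 4792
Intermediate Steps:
l(E) = 12/E
m(x, T) = 33 (m(x, T) = (12/x)*x + 21 = 12 + 21 = 33)
m(-14, 17) - 1*(-4759) = 33 - 1*(-4759) = 33 + 4759 = 4792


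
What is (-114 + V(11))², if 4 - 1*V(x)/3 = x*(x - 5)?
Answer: 90000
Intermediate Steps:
V(x) = 12 - 3*x*(-5 + x) (V(x) = 12 - 3*x*(x - 5) = 12 - 3*x*(-5 + x))
(-114 + V(11))² = (-114 + (12 - 3*11² + 15*11))² = (-114 + (12 - 3*121 + 165))² = (-114 + (12 - 363 + 165))² = (-114 - 186)² = (-300)² = 90000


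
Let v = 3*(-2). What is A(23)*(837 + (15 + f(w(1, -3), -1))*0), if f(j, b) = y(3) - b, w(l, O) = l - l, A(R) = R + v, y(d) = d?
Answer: 14229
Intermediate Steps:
v = -6
A(R) = -6 + R (A(R) = R - 6 = -6 + R)
w(l, O) = 0
f(j, b) = 3 - b
A(23)*(837 + (15 + f(w(1, -3), -1))*0) = (-6 + 23)*(837 + (15 + (3 - 1*(-1)))*0) = 17*(837 + (15 + (3 + 1))*0) = 17*(837 + (15 + 4)*0) = 17*(837 + 19*0) = 17*(837 + 0) = 17*837 = 14229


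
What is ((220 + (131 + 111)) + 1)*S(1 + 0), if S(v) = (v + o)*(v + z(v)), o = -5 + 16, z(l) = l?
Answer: 11112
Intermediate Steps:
o = 11
S(v) = 2*v*(11 + v) (S(v) = (v + 11)*(v + v) = (11 + v)*(2*v) = 2*v*(11 + v))
((220 + (131 + 111)) + 1)*S(1 + 0) = ((220 + (131 + 111)) + 1)*(2*(1 + 0)*(11 + (1 + 0))) = ((220 + 242) + 1)*(2*1*(11 + 1)) = (462 + 1)*(2*1*12) = 463*24 = 11112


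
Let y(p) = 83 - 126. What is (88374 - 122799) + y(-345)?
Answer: -34468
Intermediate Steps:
y(p) = -43
(88374 - 122799) + y(-345) = (88374 - 122799) - 43 = -34425 - 43 = -34468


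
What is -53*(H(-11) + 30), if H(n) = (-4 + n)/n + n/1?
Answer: -11872/11 ≈ -1079.3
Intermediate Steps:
H(n) = n + (-4 + n)/n (H(n) = (-4 + n)/n + n*1 = (-4 + n)/n + n = n + (-4 + n)/n)
-53*(H(-11) + 30) = -53*((1 - 11 - 4/(-11)) + 30) = -53*((1 - 11 - 4*(-1/11)) + 30) = -53*((1 - 11 + 4/11) + 30) = -53*(-106/11 + 30) = -53*224/11 = -11872/11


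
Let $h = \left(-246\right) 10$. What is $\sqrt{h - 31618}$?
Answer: $i \sqrt{34078} \approx 184.6 i$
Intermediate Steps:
$h = -2460$
$\sqrt{h - 31618} = \sqrt{-2460 - 31618} = \sqrt{-34078} = i \sqrt{34078}$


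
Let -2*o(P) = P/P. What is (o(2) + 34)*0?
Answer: 0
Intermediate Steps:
o(P) = -½ (o(P) = -P/(2*P) = -½*1 = -½)
(o(2) + 34)*0 = (-½ + 34)*0 = (67/2)*0 = 0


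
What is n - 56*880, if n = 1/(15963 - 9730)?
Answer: -307162239/6233 ≈ -49280.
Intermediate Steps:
n = 1/6233 ≈ 0.00016044
n - 56*880 = 1/6233 - 56*880 = 1/6233 - 1*49280 = 1/6233 - 49280 = -307162239/6233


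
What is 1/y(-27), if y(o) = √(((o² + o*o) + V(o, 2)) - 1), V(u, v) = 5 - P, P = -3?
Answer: √1465/1465 ≈ 0.026127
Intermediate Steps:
V(u, v) = 8 (V(u, v) = 5 - 1*(-3) = 5 + 3 = 8)
y(o) = √(7 + 2*o²) (y(o) = √(((o² + o*o) + 8) - 1) = √(((o² + o²) + 8) - 1) = √((2*o² + 8) - 1) = √((8 + 2*o²) - 1) = √(7 + 2*o²))
1/y(-27) = 1/(√(7 + 2*(-27)²)) = 1/(√(7 + 2*729)) = 1/(√(7 + 1458)) = 1/(√1465) = √1465/1465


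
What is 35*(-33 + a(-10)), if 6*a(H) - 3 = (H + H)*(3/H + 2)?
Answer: -8015/6 ≈ -1335.8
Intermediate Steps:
a(H) = ½ + H*(2 + 3/H)/3 (a(H) = ½ + ((H + H)*(3/H + 2))/6 = ½ + ((2*H)*(2 + 3/H))/6 = ½ + (2*H*(2 + 3/H))/6 = ½ + H*(2 + 3/H)/3)
35*(-33 + a(-10)) = 35*(-33 + (3/2 + (⅔)*(-10))) = 35*(-33 + (3/2 - 20/3)) = 35*(-33 - 31/6) = 35*(-229/6) = -8015/6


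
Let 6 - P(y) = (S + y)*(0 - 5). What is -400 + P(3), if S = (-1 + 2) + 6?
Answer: -344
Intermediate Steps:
S = 7 (S = 1 + 6 = 7)
P(y) = 41 + 5*y (P(y) = 6 - (7 + y)*(0 - 5) = 6 - (7 + y)*(-5) = 6 - (-35 - 5*y) = 6 + (35 + 5*y) = 41 + 5*y)
-400 + P(3) = -400 + (41 + 5*3) = -400 + (41 + 15) = -400 + 56 = -344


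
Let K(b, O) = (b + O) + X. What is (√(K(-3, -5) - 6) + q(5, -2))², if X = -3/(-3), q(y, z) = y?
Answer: (5 + I*√13)² ≈ 12.0 + 36.056*I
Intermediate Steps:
X = 1 (X = -3*(-⅓) = 1)
K(b, O) = 1 + O + b (K(b, O) = (b + O) + 1 = (O + b) + 1 = 1 + O + b)
(√(K(-3, -5) - 6) + q(5, -2))² = (√((1 - 5 - 3) - 6) + 5)² = (√(-7 - 6) + 5)² = (√(-13) + 5)² = (I*√13 + 5)² = (5 + I*√13)²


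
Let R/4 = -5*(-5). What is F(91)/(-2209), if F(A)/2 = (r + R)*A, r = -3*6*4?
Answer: -5096/2209 ≈ -2.3069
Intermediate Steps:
r = -72 (r = -18*4 = -72)
R = 100 (R = 4*(-5*(-5)) = 4*25 = 100)
F(A) = 56*A (F(A) = 2*((-72 + 100)*A) = 2*(28*A) = 56*A)
F(91)/(-2209) = (56*91)/(-2209) = 5096*(-1/2209) = -5096/2209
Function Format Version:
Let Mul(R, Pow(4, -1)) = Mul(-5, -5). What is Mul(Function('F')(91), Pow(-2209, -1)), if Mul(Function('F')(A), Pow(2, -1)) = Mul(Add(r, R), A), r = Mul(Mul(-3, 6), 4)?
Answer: Rational(-5096, 2209) ≈ -2.3069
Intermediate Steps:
r = -72 (r = Mul(-18, 4) = -72)
R = 100 (R = Mul(4, Mul(-5, -5)) = Mul(4, 25) = 100)
Function('F')(A) = Mul(56, A) (Function('F')(A) = Mul(2, Mul(Add(-72, 100), A)) = Mul(2, Mul(28, A)) = Mul(56, A))
Mul(Function('F')(91), Pow(-2209, -1)) = Mul(Mul(56, 91), Pow(-2209, -1)) = Mul(5096, Rational(-1, 2209)) = Rational(-5096, 2209)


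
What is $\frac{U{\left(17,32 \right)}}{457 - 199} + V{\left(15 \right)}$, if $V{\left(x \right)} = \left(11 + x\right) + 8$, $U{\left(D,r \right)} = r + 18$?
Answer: $\frac{4411}{129} \approx 34.194$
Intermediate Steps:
$U{\left(D,r \right)} = 18 + r$
$V{\left(x \right)} = 19 + x$
$\frac{U{\left(17,32 \right)}}{457 - 199} + V{\left(15 \right)} = \frac{18 + 32}{457 - 199} + \left(19 + 15\right) = \frac{1}{258} \cdot 50 + 34 = \frac{25}{129} + 34 = \frac{4411}{129}$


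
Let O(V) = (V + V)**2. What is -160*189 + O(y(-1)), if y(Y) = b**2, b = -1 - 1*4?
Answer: -27740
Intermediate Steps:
b = -5 (b = -1 - 4 = -5)
y(Y) = 25 (y(Y) = (-5)**2 = 25)
O(V) = 4*V**2 (O(V) = (2*V)**2 = 4*V**2)
-160*189 + O(y(-1)) = -160*189 + 4*25**2 = -30240 + 4*625 = -30240 + 2500 = -27740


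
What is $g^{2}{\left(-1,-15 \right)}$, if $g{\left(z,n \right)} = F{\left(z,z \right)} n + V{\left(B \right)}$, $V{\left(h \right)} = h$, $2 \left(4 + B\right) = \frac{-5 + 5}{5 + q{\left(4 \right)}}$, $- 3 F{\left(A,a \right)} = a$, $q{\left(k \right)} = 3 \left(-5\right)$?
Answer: $81$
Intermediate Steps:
$q{\left(k \right)} = -15$
$F{\left(A,a \right)} = - \frac{a}{3}$
$B = -4$ ($B = -4 + \frac{\left(-5 + 5\right) \frac{1}{5 - 15}}{2} = -4 + \frac{0 \frac{1}{-10}}{2} = -4 + \frac{0 \left(- \frac{1}{10}\right)}{2} = -4 + \frac{1}{2} \cdot 0 = -4 + 0 = -4$)
$g{\left(z,n \right)} = -4 - \frac{n z}{3}$ ($g{\left(z,n \right)} = - \frac{z}{3} n - 4 = - \frac{n z}{3} - 4 = -4 - \frac{n z}{3}$)
$g^{2}{\left(-1,-15 \right)} = \left(-4 - \left(-5\right) \left(-1\right)\right)^{2} = \left(-4 - 5\right)^{2} = \left(-9\right)^{2} = 81$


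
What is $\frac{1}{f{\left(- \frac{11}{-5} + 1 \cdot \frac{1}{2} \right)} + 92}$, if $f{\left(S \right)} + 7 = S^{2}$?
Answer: $\frac{100}{9229} \approx 0.010835$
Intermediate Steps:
$f{\left(S \right)} = -7 + S^{2}$
$\frac{1}{f{\left(- \frac{11}{-5} + 1 \cdot \frac{1}{2} \right)} + 92} = \frac{1}{\left(-7 + \left(- \frac{11}{-5} + 1 \cdot \frac{1}{2}\right)^{2}\right) + 92} = \frac{1}{\left(-7 + \left(\left(-11\right) \left(- \frac{1}{5}\right) + 1 \cdot \frac{1}{2}\right)^{2}\right) + 92} = \frac{1}{\left(-7 + \left(\frac{11}{5} + \frac{1}{2}\right)^{2}\right) + 92} = \frac{1}{\left(-7 + \left(\frac{27}{10}\right)^{2}\right) + 92} = \frac{1}{\left(-7 + \frac{729}{100}\right) + 92} = \frac{1}{\frac{29}{100} + 92} = \frac{1}{\frac{9229}{100}} = \frac{100}{9229}$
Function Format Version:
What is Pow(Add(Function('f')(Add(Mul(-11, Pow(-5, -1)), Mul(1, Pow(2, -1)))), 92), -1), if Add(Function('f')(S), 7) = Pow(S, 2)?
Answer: Rational(100, 9229) ≈ 0.010835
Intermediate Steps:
Function('f')(S) = Add(-7, Pow(S, 2))
Pow(Add(Function('f')(Add(Mul(-11, Pow(-5, -1)), Mul(1, Pow(2, -1)))), 92), -1) = Pow(Add(Add(-7, Pow(Add(Mul(-11, Pow(-5, -1)), Mul(1, Pow(2, -1))), 2)), 92), -1) = Pow(Add(Add(-7, Pow(Add(Mul(-11, Rational(-1, 5)), Mul(1, Rational(1, 2))), 2)), 92), -1) = Pow(Add(Add(-7, Pow(Add(Rational(11, 5), Rational(1, 2)), 2)), 92), -1) = Pow(Add(Add(-7, Pow(Rational(27, 10), 2)), 92), -1) = Pow(Add(Add(-7, Rational(729, 100)), 92), -1) = Pow(Add(Rational(29, 100), 92), -1) = Pow(Rational(9229, 100), -1) = Rational(100, 9229)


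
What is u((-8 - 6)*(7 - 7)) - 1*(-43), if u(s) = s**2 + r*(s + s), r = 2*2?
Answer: 43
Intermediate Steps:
r = 4
u(s) = s**2 + 8*s (u(s) = s**2 + 4*(s + s) = s**2 + 4*(2*s) = s**2 + 8*s)
u((-8 - 6)*(7 - 7)) - 1*(-43) = ((-8 - 6)*(7 - 7))*(8 + (-8 - 6)*(7 - 7)) - 1*(-43) = (-14*0)*(8 - 14*0) + 43 = 0*(8 + 0) + 43 = 0*8 + 43 = 0 + 43 = 43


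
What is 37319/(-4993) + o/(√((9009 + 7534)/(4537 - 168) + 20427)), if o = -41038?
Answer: -37319/4993 - 20519*√389986141114/44631053 ≈ -294.58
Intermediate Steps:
37319/(-4993) + o/(√((9009 + 7534)/(4537 - 168) + 20427)) = 37319/(-4993) - 41038/√((9009 + 7534)/(4537 - 168) + 20427) = 37319*(-1/4993) - 41038/√(16543/4369 + 20427) = -37319/4993 - 41038/√(16543*(1/4369) + 20427) = -37319/4993 - 41038/√(16543/4369 + 20427) = -37319/4993 - 41038*√389986141114/89262106 = -37319/4993 - 20519*√389986141114/44631053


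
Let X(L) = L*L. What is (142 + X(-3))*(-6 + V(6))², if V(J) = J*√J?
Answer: 38052 - 10872*√6 ≈ 11421.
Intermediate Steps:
V(J) = J^(3/2)
X(L) = L²
(142 + X(-3))*(-6 + V(6))² = (142 + (-3)²)*(-6 + 6^(3/2))² = (142 + 9)*(-6 + 6*√6)² = 151*(-6 + 6*√6)²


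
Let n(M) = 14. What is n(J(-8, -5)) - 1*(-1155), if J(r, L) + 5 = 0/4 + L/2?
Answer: 1169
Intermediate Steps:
J(r, L) = -5 + L/2 (J(r, L) = -5 + (0/4 + L/2) = -5 + (0*(¼) + L*(½)) = -5 + (0 + L/2) = -5 + L/2)
n(J(-8, -5)) - 1*(-1155) = 14 - 1*(-1155) = 14 + 1155 = 1169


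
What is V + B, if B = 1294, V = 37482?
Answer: 38776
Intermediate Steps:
V + B = 37482 + 1294 = 38776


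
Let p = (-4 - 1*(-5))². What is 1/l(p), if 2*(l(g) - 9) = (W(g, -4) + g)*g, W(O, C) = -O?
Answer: ⅑ ≈ 0.11111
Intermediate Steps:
p = 1 (p = (-4 + 5)² = 1² = 1)
l(g) = 9 (l(g) = 9 + ((-g + g)*g)/2 = 9 + (0*g)/2 = 9 + (½)*0 = 9 + 0 = 9)
1/l(p) = 1/9 = ⅑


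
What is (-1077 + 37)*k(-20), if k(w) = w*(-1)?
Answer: -20800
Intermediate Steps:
k(w) = -w
(-1077 + 37)*k(-20) = (-1077 + 37)*(-1*(-20)) = -1040*20 = -20800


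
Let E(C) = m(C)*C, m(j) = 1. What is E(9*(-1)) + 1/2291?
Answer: -20618/2291 ≈ -8.9996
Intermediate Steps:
E(C) = C (E(C) = 1*C = C)
E(9*(-1)) + 1/2291 = 9*(-1) + 1/2291 = -9 + 1/2291 = -20618/2291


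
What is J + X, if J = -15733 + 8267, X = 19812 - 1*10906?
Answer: 1440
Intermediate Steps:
X = 8906 (X = 19812 - 10906 = 8906)
J = -7466
J + X = -7466 + 8906 = 1440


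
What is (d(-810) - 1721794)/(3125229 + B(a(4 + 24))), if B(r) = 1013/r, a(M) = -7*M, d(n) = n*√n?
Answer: -337471624/612543871 - 1428840*I*√10/612543871 ≈ -0.55093 - 0.0073764*I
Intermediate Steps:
d(n) = n^(3/2)
(d(-810) - 1721794)/(3125229 + B(a(4 + 24))) = ((-810)^(3/2) - 1721794)/(3125229 + 1013/((-7*(4 + 24)))) = (-7290*I*√10 - 1721794)/(3125229 + 1013/((-7*28))) = (-1721794 - 7290*I*√10)/(3125229 + 1013/(-196)) = (-1721794 - 7290*I*√10)/(3125229 + 1013*(-1/196)) = (-1721794 - 7290*I*√10)/(3125229 - 1013/196) = (-1721794 - 7290*I*√10)/(612543871/196) = (-1721794 - 7290*I*√10)*(196/612543871) = -337471624/612543871 - 1428840*I*√10/612543871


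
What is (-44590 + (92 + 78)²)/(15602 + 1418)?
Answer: -1569/1702 ≈ -0.92186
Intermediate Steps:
(-44590 + (92 + 78)²)/(15602 + 1418) = (-44590 + 170²)/17020 = (-44590 + 28900)*(1/17020) = -15690*1/17020 = -1569/1702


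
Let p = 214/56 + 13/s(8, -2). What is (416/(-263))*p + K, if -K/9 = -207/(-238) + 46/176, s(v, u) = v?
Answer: -51763675/2754136 ≈ -18.795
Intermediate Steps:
p = 305/56 (p = 214/56 + 13/8 = 214*(1/56) + 13*(⅛) = 107/28 + 13/8 = 305/56 ≈ 5.4464)
K = -106605/10472 (K = -9*(-207/(-238) + 46/176) = -9*(-207*(-1/238) + 46*(1/176)) = -9*(207/238 + 23/88) = -9*11845/10472 = -106605/10472 ≈ -10.180)
(416/(-263))*p + K = (416/(-263))*(305/56) - 106605/10472 = (416*(-1/263))*(305/56) - 106605/10472 = -416/263*305/56 - 106605/10472 = -15860/1841 - 106605/10472 = -51763675/2754136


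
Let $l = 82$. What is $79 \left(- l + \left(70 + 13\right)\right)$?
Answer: $79$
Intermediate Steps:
$79 \left(- l + \left(70 + 13\right)\right) = 79 \left(\left(-1\right) 82 + \left(70 + 13\right)\right) = 79 \left(-82 + 83\right) = 79 \cdot 1 = 79$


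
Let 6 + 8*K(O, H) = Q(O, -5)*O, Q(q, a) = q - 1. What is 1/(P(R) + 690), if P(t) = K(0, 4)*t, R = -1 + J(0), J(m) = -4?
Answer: 4/2775 ≈ 0.0014414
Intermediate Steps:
Q(q, a) = -1 + q
K(O, H) = -¾ + O*(-1 + O)/8 (K(O, H) = -¾ + ((-1 + O)*O)/8 = -¾ + (O*(-1 + O))/8 = -¾ + O*(-1 + O)/8)
R = -5 (R = -1 - 4 = -5)
P(t) = -3*t/4 (P(t) = (-¾ + (⅛)*0*(-1 + 0))*t = (-¾ + (⅛)*0*(-1))*t = (-¾ + 0)*t = -3*t/4)
1/(P(R) + 690) = 1/(-¾*(-5) + 690) = 1/(15/4 + 690) = 1/(2775/4) = 4/2775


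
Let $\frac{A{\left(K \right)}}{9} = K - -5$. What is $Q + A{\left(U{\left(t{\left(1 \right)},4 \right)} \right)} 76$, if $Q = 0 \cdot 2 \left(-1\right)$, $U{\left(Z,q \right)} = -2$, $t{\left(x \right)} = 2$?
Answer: $2052$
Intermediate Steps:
$Q = 0$ ($Q = 0 \left(-1\right) = 0$)
$A{\left(K \right)} = 45 + 9 K$ ($A{\left(K \right)} = 9 \left(K - -5\right) = 9 \left(K + 5\right) = 9 \left(5 + K\right) = 45 + 9 K$)
$Q + A{\left(U{\left(t{\left(1 \right)},4 \right)} \right)} 76 = 0 + \left(45 + 9 \left(-2\right)\right) 76 = 0 + \left(45 - 18\right) 76 = 0 + 27 \cdot 76 = 0 + 2052 = 2052$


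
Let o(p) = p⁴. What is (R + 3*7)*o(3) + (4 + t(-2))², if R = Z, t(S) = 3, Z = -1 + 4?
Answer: 1993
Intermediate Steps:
Z = 3
R = 3
(R + 3*7)*o(3) + (4 + t(-2))² = (3 + 3*7)*3⁴ + (4 + 3)² = (3 + 21)*81 + 7² = 24*81 + 49 = 1944 + 49 = 1993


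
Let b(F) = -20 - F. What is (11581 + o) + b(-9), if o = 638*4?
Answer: 14122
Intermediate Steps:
o = 2552
(11581 + o) + b(-9) = (11581 + 2552) + (-20 - 1*(-9)) = 14133 + (-20 + 9) = 14133 - 11 = 14122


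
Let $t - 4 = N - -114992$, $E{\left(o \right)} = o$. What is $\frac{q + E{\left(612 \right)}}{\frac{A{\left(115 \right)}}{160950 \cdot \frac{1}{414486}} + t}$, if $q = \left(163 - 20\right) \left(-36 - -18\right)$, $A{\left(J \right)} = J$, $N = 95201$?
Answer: $- \frac{5263065}{564647884} \approx -0.009321$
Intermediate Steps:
$q = -2574$ ($q = 143 \left(-36 + 18\right) = 143 \left(-18\right) = -2574$)
$t = 210197$ ($t = 4 + \left(95201 - -114992\right) = 4 + \left(95201 + 114992\right) = 4 + 210193 = 210197$)
$\frac{q + E{\left(612 \right)}}{\frac{A{\left(115 \right)}}{160950 \cdot \frac{1}{414486}} + t} = \frac{-2574 + 612}{\frac{115}{160950 \cdot \frac{1}{414486}} + 210197} = - \frac{1962}{\frac{115}{160950 \cdot \frac{1}{414486}} + 210197} = - \frac{1962}{\frac{115}{\frac{26825}{69081}} + 210197} = - \frac{1962}{115 \cdot \frac{69081}{26825} + 210197} = - \frac{1962}{\frac{1588863}{5365} + 210197} = - \frac{1962}{\frac{1129295768}{5365}} = \left(-1962\right) \frac{5365}{1129295768} = - \frac{5263065}{564647884}$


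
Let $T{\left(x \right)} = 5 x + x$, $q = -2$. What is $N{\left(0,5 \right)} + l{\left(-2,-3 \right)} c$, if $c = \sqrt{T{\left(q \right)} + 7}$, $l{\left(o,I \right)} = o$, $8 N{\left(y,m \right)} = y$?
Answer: $- 2 i \sqrt{5} \approx - 4.4721 i$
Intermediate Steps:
$N{\left(y,m \right)} = \frac{y}{8}$
$T{\left(x \right)} = 6 x$
$c = i \sqrt{5}$ ($c = \sqrt{6 \left(-2\right) + 7} = \sqrt{-12 + 7} = \sqrt{-5} = i \sqrt{5} \approx 2.2361 i$)
$N{\left(0,5 \right)} + l{\left(-2,-3 \right)} c = \frac{1}{8} \cdot 0 - 2 i \sqrt{5} = 0 - 2 i \sqrt{5} = - 2 i \sqrt{5}$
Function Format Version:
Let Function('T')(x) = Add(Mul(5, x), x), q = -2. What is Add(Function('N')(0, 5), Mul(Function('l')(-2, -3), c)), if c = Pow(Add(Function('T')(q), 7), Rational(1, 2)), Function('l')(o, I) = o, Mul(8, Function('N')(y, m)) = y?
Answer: Mul(-2, I, Pow(5, Rational(1, 2))) ≈ Mul(-4.4721, I)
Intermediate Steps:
Function('N')(y, m) = Mul(Rational(1, 8), y)
Function('T')(x) = Mul(6, x)
c = Mul(I, Pow(5, Rational(1, 2))) (c = Pow(Add(Mul(6, -2), 7), Rational(1, 2)) = Pow(Add(-12, 7), Rational(1, 2)) = Pow(-5, Rational(1, 2)) = Mul(I, Pow(5, Rational(1, 2))) ≈ Mul(2.2361, I))
Add(Function('N')(0, 5), Mul(Function('l')(-2, -3), c)) = Add(Mul(Rational(1, 8), 0), Mul(-2, Mul(I, Pow(5, Rational(1, 2))))) = Add(0, Mul(-2, I, Pow(5, Rational(1, 2)))) = Mul(-2, I, Pow(5, Rational(1, 2)))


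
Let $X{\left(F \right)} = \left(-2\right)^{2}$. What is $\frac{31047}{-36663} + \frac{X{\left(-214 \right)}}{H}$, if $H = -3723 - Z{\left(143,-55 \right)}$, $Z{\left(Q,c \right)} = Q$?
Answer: $- \frac{20029059}{23623193} \approx -0.84786$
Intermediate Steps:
$X{\left(F \right)} = 4$
$H = -3866$ ($H = -3723 - 143 = -3866$)
$\frac{31047}{-36663} + \frac{X{\left(-214 \right)}}{H} = \frac{31047}{-36663} + \frac{4}{-3866} = 31047 \left(- \frac{1}{36663}\right) + 4 \left(- \frac{1}{3866}\right) = - \frac{10349}{12221} - \frac{2}{1933} = - \frac{20029059}{23623193}$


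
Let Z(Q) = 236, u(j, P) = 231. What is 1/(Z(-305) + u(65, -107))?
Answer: 1/467 ≈ 0.0021413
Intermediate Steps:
1/(Z(-305) + u(65, -107)) = 1/(236 + 231) = 1/467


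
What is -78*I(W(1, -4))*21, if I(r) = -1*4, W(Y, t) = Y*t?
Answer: 6552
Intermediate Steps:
I(r) = -4
-78*I(W(1, -4))*21 = -78*(-4)*21 = 312*21 = 6552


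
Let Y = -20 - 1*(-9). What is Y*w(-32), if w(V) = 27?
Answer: -297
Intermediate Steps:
Y = -11 (Y = -20 + 9 = -11)
Y*w(-32) = -11*27 = -297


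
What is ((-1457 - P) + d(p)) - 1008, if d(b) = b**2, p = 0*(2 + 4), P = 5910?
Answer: -8375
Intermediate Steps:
p = 0 (p = 0*6 = 0)
((-1457 - P) + d(p)) - 1008 = ((-1457 - 1*5910) + 0**2) - 1008 = ((-1457 - 5910) + 0) - 1008 = (-7367 + 0) - 1008 = -7367 - 1008 = -8375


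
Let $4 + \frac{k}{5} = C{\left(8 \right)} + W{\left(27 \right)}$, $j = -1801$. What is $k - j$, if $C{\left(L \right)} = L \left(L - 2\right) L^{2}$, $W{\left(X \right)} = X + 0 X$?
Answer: $17276$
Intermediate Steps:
$W{\left(X \right)} = X$ ($W{\left(X \right)} = X + 0 = X$)
$C{\left(L \right)} = L^{3} \left(-2 + L\right)$ ($C{\left(L \right)} = L \left(-2 + L\right) L^{2} = L^{3} \left(-2 + L\right)$)
$k = 15475$ ($k = -20 + 5 \left(8^{3} \left(-2 + 8\right) + 27\right) = -20 + 5 \left(512 \cdot 6 + 27\right) = -20 + 5 \left(3072 + 27\right) = -20 + 5 \cdot 3099 = -20 + 15495 = 15475$)
$k - j = 15475 - -1801 = 15475 + 1801 = 17276$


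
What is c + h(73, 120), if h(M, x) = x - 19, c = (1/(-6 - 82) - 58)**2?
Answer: 26843169/7744 ≈ 3466.3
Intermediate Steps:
c = 26061025/7744 (c = (1/(-88) - 58)**2 = (-1/88 - 58)**2 = (-5105/88)**2 = 26061025/7744 ≈ 3365.3)
h(M, x) = -19 + x
c + h(73, 120) = 26061025/7744 + (-19 + 120) = 26061025/7744 + 101 = 26843169/7744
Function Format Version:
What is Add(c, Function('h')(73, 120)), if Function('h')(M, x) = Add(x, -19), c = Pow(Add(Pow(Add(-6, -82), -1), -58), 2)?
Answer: Rational(26843169, 7744) ≈ 3466.3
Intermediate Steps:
c = Rational(26061025, 7744) (c = Pow(Add(Pow(-88, -1), -58), 2) = Pow(Add(Rational(-1, 88), -58), 2) = Pow(Rational(-5105, 88), 2) = Rational(26061025, 7744) ≈ 3365.3)
Function('h')(M, x) = Add(-19, x)
Add(c, Function('h')(73, 120)) = Add(Rational(26061025, 7744), Add(-19, 120)) = Add(Rational(26061025, 7744), 101) = Rational(26843169, 7744)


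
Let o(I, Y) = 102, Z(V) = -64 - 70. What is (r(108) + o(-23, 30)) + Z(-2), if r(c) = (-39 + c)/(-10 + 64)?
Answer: -553/18 ≈ -30.722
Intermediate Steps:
r(c) = -13/18 + c/54 (r(c) = (-39 + c)/54 = (-39 + c)*(1/54) = -13/18 + c/54)
Z(V) = -134
(r(108) + o(-23, 30)) + Z(-2) = ((-13/18 + (1/54)*108) + 102) - 134 = ((-13/18 + 2) + 102) - 134 = (23/18 + 102) - 134 = 1859/18 - 134 = -553/18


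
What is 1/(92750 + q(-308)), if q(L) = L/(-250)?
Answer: 125/11593904 ≈ 1.0782e-5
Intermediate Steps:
q(L) = -L/250 (q(L) = L*(-1/250) = -L/250)
1/(92750 + q(-308)) = 1/(92750 - 1/250*(-308)) = 1/(92750 + 154/125) = 1/(11593904/125) = 125/11593904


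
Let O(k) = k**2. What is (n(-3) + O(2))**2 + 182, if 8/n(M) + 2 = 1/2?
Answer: 1654/9 ≈ 183.78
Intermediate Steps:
n(M) = -16/3 (n(M) = 8/(-2 + 1/2) = 8/(-3/2) = 8*(-2/3) = -16/3)
(n(-3) + O(2))**2 + 182 = (-16/3 + 2**2)**2 + 182 = (-16/3 + 4)**2 + 182 = (-4/3)**2 + 182 = 16/9 + 182 = 1654/9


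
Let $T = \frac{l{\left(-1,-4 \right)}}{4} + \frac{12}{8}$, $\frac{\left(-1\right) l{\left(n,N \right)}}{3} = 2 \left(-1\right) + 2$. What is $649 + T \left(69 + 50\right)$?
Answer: $\frac{1655}{2} \approx 827.5$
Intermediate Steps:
$l{\left(n,N \right)} = 0$ ($l{\left(n,N \right)} = - 3 \left(2 \left(-1\right) + 2\right) = - 3 \left(-2 + 2\right) = \left(-3\right) 0 = 0$)
$T = \frac{3}{2}$ ($T = \frac{0}{4} + \frac{12}{8} = 0 \cdot \frac{1}{4} + 12 \cdot \frac{1}{8} = 0 + \frac{3}{2} = \frac{3}{2} \approx 1.5$)
$649 + T \left(69 + 50\right) = 649 + \frac{3 \left(69 + 50\right)}{2} = 649 + \frac{3}{2} \cdot 119 = 649 + \frac{357}{2} = \frac{1655}{2}$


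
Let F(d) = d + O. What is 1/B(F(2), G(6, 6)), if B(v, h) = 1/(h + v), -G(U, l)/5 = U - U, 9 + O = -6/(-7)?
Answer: -43/7 ≈ -6.1429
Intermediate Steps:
O = -57/7 (O = -9 - 6/(-7) = -9 - 6*(-⅐) = -9 + 6/7 = -57/7 ≈ -8.1429)
G(U, l) = 0 (G(U, l) = -5*(U - U) = -5*0 = 0)
F(d) = -57/7 + d (F(d) = d - 57/7 = -57/7 + d)
1/B(F(2), G(6, 6)) = 1/(1/(0 + (-57/7 + 2))) = 1/(1/(0 - 43/7)) = 1/(1/(-43/7)) = 1/(-7/43) = -43/7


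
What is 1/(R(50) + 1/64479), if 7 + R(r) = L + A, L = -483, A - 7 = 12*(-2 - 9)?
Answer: -64479/39654584 ≈ -0.0016260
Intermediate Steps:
A = -125 (A = 7 + 12*(-2 - 9) = 7 + 12*(-11) = 7 - 132 = -125)
R(r) = -615 (R(r) = -7 + (-483 - 125) = -7 - 608 = -615)
1/(R(50) + 1/64479) = 1/(-615 + 1/64479) = 1/(-39654584/64479) = -64479/39654584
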